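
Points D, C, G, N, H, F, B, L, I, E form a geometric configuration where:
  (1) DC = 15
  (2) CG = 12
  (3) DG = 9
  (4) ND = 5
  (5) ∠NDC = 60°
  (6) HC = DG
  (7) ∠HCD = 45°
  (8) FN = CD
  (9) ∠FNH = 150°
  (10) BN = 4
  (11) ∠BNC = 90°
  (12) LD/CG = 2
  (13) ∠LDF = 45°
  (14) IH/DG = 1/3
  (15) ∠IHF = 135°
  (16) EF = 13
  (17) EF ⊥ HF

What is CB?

Step 1: By the law of cosines on triangle CDN: CN² = 15² + 5² − 2·15·5·cos(60°) = 175, so CN = 5·√7.
Step 2: By the law of cosines on triangle CNB: CB² = (5·√7)² + 4² − 2·5·√7·4·cos(90°) = 191, so CB = √191.

Therefore, the length of CB = √191.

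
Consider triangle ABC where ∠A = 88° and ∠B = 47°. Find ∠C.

By the triangle angle sum property, the three interior angles of any triangle add up to 180°.
We know angle A = 88° and angle B = 47°, so their sum is 135°.
Therefore angle C = 180° - 135° = 45°.

45 degrees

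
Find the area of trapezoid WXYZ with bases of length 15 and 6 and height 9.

Area of a trapezoid = (base1 + base2) * height / 2
Area = (15 + 6) * 9 / 2
Area = 21 * 9 / 2
Area = 189 / 2
Area = 189/2

189/2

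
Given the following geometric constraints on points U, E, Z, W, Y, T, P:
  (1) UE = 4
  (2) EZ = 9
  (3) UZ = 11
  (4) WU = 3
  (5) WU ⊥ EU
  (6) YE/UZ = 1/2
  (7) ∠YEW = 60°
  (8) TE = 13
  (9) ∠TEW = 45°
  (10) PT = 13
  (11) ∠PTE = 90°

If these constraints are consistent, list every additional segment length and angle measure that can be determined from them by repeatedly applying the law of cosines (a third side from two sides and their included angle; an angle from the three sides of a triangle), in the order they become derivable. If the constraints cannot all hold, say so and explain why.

The constraints are consistent. Derivable facts, in order:
After 1 step:
- EP = 13·√2
- EW = 5
- ∠EUZ = 50.48°
- ∠EZU = 20.05°
- ∠UEZ = 109.47°
After 2 steps:
- WT ≈ 10.1
- WY ≈ 5.27
- ∠EPT = 45°
- ∠EWU = 53.13°
- ∠PET = 45°
- ∠UEW = 36.87°
After 3 steps:
- ∠ETW = 20.48°
- ∠EWT = 114.52°
- ∠EWY = 64.72°
- ∠EYW = 55.28°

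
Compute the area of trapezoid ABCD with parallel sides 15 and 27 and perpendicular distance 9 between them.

A trapezoid's area equals the midsegment times the height.
The midsegment is (15 + 27) / 2 = 21.
Area = 21 * 9 = 189.

189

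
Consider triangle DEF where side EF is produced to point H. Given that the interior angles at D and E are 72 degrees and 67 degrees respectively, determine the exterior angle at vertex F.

The interior angle at F is 180 - 72 - 67 = 41 degrees.
The exterior angle and interior angle at F are supplementary:
Exterior angle = 180 - 41 = 139 degrees.

139 degrees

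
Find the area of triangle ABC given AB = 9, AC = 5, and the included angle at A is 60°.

Area = (1/2)(9)(5) sin(60°) = (1/2)(9)(5)(sqrt(3)/2) = 45*sqrt(3)/4

45*sqrt(3)/4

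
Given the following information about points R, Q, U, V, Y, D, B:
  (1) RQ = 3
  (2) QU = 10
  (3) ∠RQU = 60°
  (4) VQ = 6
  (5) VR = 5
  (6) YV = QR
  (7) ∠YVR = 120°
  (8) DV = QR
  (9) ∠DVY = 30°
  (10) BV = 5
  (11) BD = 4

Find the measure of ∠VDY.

From the given relations: DV = QR = 3; YV = QR = 3.
Step 1: By the law of cosines on triangle DVY: DY² = 3² + 3² − 2·3·3·cos(30°) = 2.41, so DY ≈ 1.55.
Step 2: By the inverse law of cosines on triangle VDY: cos(∠VDY) = (3² + 1.55² − 3²) / (2·3·1.55) = 2.41/9.32 = 0.2588, so ∠VDY = 75°.

Therefore, the measure of angle ∠VDY = 75°.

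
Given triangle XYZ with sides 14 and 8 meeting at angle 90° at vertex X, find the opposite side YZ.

Since angle X = 90°, this is a right triangle and the law of cosines reduces to the Pythagorean theorem.
YZ^2 = 14^2 + 8^2 = 260
YZ = 2*sqrt(65)

2*sqrt(65)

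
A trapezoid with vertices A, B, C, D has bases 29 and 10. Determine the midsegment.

The midsegment (median) of a trapezoid connects the midpoints of the non-parallel sides.
Its length is the average of the two bases: (29 + 10) / 2 = 39/2.

39/2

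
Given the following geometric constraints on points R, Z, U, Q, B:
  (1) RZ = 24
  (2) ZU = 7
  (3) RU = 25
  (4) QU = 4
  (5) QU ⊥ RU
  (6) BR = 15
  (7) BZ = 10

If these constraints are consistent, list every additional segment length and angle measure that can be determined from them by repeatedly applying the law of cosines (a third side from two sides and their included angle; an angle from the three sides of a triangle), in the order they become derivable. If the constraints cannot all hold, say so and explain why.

The constraints are consistent. Derivable facts, in order:
After 1 step:
- RQ ≈ 25.32
- ∠BRZ = 13.19°
- ∠BZR = 20.02°
- ∠RBZ = 146.79°
- ∠RUZ = 73.74°
- ∠RZU = 90°
- ∠URZ = 16.26°
After 2 steps:
- ∠QRU = 9.09°
- ∠RQU = 80.91°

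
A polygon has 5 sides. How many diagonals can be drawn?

Each of the 5 vertices connects to 2 non-adjacent vertices via diagonals.
Total connections = 5 × 2 = 10, but each diagonal is counted twice.
Number of diagonals = 10 / 2 = 5.

5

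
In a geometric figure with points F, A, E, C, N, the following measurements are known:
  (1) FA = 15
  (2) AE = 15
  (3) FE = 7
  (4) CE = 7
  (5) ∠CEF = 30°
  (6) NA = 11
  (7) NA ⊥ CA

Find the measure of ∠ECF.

Step 1: By the law of cosines on triangle CEF: CF² = 7² + 7² − 2·7·7·cos(30°) = 13.13, so CF ≈ 3.62.
Step 2: By the inverse law of cosines on triangle ECF: cos(∠ECF) = (7² + 3.62² − 7²) / (2·7·3.62) = 13.13/50.73 = 0.2588, so ∠ECF = 75°.

Therefore, the measure of angle ∠ECF = 75°.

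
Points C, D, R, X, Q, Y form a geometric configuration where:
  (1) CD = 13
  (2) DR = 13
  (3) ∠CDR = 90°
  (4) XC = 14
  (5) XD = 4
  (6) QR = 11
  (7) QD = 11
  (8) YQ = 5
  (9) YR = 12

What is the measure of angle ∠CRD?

Step 1: By the law of cosines on triangle RDC: RC² = 13² + 13² − 2·13·13·cos(90°) = 338, so RC = 13·√2.
Step 2: By the inverse law of cosines on triangle CRD: cos(∠CRD) = ((13·√2)² + 13² − 13²) / (2·13·√2·13) = 338/478 = 0.7071, so ∠CRD = 45°.

Therefore, the measure of angle ∠CRD = 45°.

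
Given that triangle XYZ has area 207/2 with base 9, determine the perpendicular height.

height = 2 * 207/2 / 9 = 23

23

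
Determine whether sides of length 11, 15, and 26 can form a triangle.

The longest side is 26. The other two sides sum to 11 + 15 = 26.
Since 26 ≤ 26, the two shorter sides cannot reach around to close the triangle.

No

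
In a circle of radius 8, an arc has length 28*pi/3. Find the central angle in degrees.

θ = 360 × 28*pi/3 / (2π × 8) = 210° (rearranging arc length formula).

210°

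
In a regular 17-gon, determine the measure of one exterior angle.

Each exterior angle of a regular n-gon is 360 / n.
For n = 17: 360 / 17 = 360/17 degrees.

360/17 degrees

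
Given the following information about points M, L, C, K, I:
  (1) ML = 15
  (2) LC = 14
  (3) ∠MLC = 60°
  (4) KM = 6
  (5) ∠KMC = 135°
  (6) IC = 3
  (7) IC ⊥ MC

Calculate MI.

Step 1: By the law of cosines on triangle CLM: CM² = 14² + 15² − 2·14·15·cos(60°) = 211, so CM ≈ 14.53.
Step 2: By the law of cosines on triangle MCI: MI² = 14.53² + 3² − 2·14.53·3·cos(90°) = 220, so MI = 2·√55.

Therefore, the length of MI = 2·√55.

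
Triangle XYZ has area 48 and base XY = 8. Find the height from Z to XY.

Area = (1/2) * base * height
height = 2 * Area / base
height = 2 * 48 / 8
height = 96 / 8
height = 12

12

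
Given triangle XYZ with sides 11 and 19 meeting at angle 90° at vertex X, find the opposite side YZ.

By the law of cosines: YZ^2 = XY^2 + XZ^2 - 2*XY*XZ*cos(X)
YZ^2 = 11^2 + 19^2 - 2*11*19*cos(90°)
YZ^2 = 121 + 361 - 418*(0)
YZ^2 = 482
YZ = sqrt(482)

sqrt(482)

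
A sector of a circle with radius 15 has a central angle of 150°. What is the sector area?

Sector area = π(15²)(5/12) = 375*pi/4

375*pi/4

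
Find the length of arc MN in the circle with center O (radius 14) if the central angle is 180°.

Arc length = 2π(14)(1/2) = 14*pi

14*pi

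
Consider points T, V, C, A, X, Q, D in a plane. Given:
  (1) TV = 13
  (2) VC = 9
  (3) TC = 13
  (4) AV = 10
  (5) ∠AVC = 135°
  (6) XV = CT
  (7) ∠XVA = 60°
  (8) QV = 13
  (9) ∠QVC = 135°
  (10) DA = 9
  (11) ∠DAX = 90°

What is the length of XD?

From the given relations: XV = CT = 13.
Step 1: By the law of cosines on triangle XVA: XA² = 13² + 10² − 2·13·10·cos(60°) = 139, so XA = √139.
Step 2: By the law of cosines on triangle XAD: XD² = √139² + 9² − 2·√139·9·cos(90°) = 220, so XD = 2·√55.

Therefore, the length of XD = 2·√55.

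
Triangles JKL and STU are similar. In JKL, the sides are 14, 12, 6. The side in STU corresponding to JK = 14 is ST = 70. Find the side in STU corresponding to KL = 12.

Similar triangles have proportional sides. Setting up the proportion:
ST / JK = TU / KL
70 / 14 = TU / 12
TU = 12 * 70 / 14 = 60.

60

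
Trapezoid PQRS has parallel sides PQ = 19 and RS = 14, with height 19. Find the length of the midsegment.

The midsegment (median) of a trapezoid connects the midpoints of the non-parallel sides.
Its length is the average of the two bases: (19 + 14) / 2 = 33/2.

33/2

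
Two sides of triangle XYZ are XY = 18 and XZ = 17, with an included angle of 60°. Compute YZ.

Law of cosines: YZ^2 = 18^2 + 17^2 - 2(18)(17)cos(60°) = 307, so YZ = sqrt(307).

sqrt(307)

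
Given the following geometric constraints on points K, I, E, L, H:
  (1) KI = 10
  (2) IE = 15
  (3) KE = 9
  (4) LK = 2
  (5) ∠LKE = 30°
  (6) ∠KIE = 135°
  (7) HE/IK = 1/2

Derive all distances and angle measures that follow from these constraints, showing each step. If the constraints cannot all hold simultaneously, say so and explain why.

These constraints are not satisfiable: (1), (2) and (3) fix all three sides of triangle KIE, so by the law of cosines cos(∠KIE) = (10² + 15² − 9²) / (2·10·15) = 0.8133, i.e. ∠KIE ≈ 35.58°, which contradicts (6) ∠KIE = 135°. No planar figure meets all of them, so nothing further can be derived.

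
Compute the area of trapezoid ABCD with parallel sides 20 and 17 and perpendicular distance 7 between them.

A trapezoid's area equals the midsegment times the height.
The midsegment is (20 + 17) / 2 = 37/2.
Area = 37/2 * 7 = 259/2.

259/2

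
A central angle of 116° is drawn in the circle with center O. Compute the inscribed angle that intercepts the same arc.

An inscribed angle intercepts an arc from a point on the circle, while the central angle intercepts the same arc from the center.
The inscribed angle is always half the central angle: 116° / 2 = 58°.

58°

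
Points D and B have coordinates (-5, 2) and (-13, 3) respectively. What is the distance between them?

d = sqrt((-8)^2 + (1)^2) = sqrt(65)

sqrt(65)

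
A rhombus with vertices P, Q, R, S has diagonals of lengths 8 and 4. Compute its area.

Area = (8 * 4) / 2 = 32 / 2 = 16

16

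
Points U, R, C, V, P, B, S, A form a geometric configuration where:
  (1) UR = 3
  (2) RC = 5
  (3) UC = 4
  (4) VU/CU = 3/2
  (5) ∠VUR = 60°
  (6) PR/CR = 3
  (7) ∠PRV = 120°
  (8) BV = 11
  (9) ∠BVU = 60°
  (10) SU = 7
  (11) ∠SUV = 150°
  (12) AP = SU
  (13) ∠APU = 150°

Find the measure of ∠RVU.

From the given relations: VU = 3/2·CU = 3/2·4 = 6.
Step 1: By the law of cosines on triangle VUR: VR² = 6² + 3² − 2·6·3·cos(60°) = 27, so VR = 3·√3.
Step 2: By the inverse law of cosines on triangle RVU: cos(∠RVU) = ((3·√3)² + 6² − 3²) / (2·3·√3·6) = 54/62.35 = 0.866, so ∠RVU = 30°.

Therefore, the measure of angle ∠RVU = 30°.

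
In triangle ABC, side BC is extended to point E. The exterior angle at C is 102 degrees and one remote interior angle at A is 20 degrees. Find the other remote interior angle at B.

angle B = 102 - 20 = 82 degrees (exterior angle theorem).

82 degrees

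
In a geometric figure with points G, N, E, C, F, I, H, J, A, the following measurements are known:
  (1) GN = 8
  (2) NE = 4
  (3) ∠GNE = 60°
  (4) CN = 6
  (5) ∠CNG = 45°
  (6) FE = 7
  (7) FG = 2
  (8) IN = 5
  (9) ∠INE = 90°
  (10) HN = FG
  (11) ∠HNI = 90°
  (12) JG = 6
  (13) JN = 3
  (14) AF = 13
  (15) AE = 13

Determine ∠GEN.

Step 1: By the law of cosines on triangle ENG: EG² = 4² + 8² − 2·4·8·cos(60°) = 48, so EG = 4·√3.
Step 2: By the inverse law of cosines on triangle GEN: cos(∠GEN) = ((4·√3)² + 4² − 8²) / (2·4·√3·4) = 0/55.43 = 0, so ∠GEN = 90°.

Therefore, the measure of angle ∠GEN = 90°.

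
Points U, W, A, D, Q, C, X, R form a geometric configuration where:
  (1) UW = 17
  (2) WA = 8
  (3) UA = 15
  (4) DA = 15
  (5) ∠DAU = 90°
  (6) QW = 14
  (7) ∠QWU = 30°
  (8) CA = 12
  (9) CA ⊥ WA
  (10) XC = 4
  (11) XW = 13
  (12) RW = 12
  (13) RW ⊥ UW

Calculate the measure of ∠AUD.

Step 1: By the law of cosines on triangle UAD: UD² = 15² + 15² − 2·15·15·cos(90°) = 450, so UD = 15·√2.
Step 2: By the inverse law of cosines on triangle AUD: cos(∠AUD) = (15² + (15·√2)² − 15²) / (2·15·15·√2) = 450/636.4 = 0.7071, so ∠AUD = 45°.

Therefore, the measure of angle ∠AUD = 45°.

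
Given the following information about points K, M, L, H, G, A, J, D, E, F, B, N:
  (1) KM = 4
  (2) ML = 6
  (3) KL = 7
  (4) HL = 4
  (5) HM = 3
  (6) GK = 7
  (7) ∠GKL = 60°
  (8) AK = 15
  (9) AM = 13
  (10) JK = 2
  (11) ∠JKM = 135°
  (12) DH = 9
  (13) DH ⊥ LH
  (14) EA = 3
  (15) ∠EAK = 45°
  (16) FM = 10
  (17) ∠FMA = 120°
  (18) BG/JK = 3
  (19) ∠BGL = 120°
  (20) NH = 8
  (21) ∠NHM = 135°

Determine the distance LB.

From the given relations: BG = 3·JK = 3·2 = 6.
Step 1: By the law of cosines on triangle LKG: LG² = 7² + 7² − 2·7·7·cos(60°) = 49, so LG = 7.
Step 2: By the law of cosines on triangle LGB: LB² = 7² + 6² − 2·7·6·cos(120°) = 127, so LB = √127.

Therefore, the length of LB = √127.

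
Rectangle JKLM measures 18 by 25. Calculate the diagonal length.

Using the Pythagorean theorem:
d² = 18² + 25² = 324 + 625 = 949
d = sqrt(949)

sqrt(949)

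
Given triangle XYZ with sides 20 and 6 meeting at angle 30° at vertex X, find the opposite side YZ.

By the law of cosines: YZ^2 = XY^2 + XZ^2 - 2*XY*XZ*cos(X)
YZ^2 = 20^2 + 6^2 - 2*20*6*cos(30°)
YZ^2 = 400 + 36 - 240*(sqrt(3)/2)
YZ^2 = 436 - 120*sqrt(3)
YZ = 2*sqrt(109 - 30*sqrt(3))

2*sqrt(109 - 30*sqrt(3))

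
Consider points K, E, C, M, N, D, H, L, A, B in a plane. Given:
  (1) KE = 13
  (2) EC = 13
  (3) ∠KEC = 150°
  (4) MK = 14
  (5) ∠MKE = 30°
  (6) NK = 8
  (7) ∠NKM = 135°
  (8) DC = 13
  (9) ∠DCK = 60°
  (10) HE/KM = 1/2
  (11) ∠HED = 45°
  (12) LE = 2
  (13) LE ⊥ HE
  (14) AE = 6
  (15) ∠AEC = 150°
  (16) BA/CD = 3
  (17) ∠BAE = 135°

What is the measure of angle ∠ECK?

Step 1: By the law of cosines on triangle CEK: CK² = 13² + 13² − 2·13·13·cos(150°) = 630.72, so CK ≈ 25.11.
Step 2: By the inverse law of cosines on triangle ECK: cos(∠ECK) = (13² + 25.11² − 13²) / (2·13·25.11) = 630.72/652.97 = 0.9659, so ∠ECK = 15°.

Therefore, the measure of angle ∠ECK = 15°.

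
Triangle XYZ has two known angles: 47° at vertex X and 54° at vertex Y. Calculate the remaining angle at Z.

The interior angles sum to 180°: angle Z = 180 - 47 - 54 = 79°.
The triangle is acute (angles 47°, 54°, 79°).

79 degrees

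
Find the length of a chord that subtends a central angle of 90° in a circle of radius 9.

Chord length = 2r sin(θ/2)
= 2 × 9 × sin(90°/2)
= 2 × 9 × sin(45°)
= 9*sqrt(2)

9*sqrt(2)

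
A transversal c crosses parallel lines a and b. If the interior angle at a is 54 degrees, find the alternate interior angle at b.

Alternate interior angles lie on opposite sides of the transversal, between the parallel lines.
By the alternate interior angle theorem, they are equal: 54 degrees.

54 degrees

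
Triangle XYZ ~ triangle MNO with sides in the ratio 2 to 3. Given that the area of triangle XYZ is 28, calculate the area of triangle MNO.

The ratio of areas of similar triangles = (side ratio)^2.
Side ratio = 2:3, so area ratio = 4:9.
Area of MNO / Area of XYZ = 9/4
Area of MNO = 28 * 9/4 = 63

63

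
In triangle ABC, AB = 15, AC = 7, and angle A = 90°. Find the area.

When two sides and the included angle are known, the area formula is (1/2)ab sin(C).
The height from one side to the opposite vertex is 7 sin(90°) = 7.
Area = (1/2) * 15 * 7 = 105/2.

105/2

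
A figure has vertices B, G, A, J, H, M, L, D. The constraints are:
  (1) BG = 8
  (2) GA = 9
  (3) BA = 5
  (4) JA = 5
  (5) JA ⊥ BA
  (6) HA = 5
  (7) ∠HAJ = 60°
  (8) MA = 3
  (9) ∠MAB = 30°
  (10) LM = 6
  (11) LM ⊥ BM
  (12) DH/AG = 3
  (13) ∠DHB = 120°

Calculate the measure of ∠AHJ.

Step 1: By the law of cosines on triangle HAJ: HJ² = 5² + 5² − 2·5·5·cos(60°) = 25, so HJ = 5.
Step 2: By the inverse law of cosines on triangle AHJ: cos(∠AHJ) = (5² + 5² − 5²) / (2·5·5) = 25/50 = 0.5, so ∠AHJ = 60°.

Therefore, the measure of angle ∠AHJ = 60°.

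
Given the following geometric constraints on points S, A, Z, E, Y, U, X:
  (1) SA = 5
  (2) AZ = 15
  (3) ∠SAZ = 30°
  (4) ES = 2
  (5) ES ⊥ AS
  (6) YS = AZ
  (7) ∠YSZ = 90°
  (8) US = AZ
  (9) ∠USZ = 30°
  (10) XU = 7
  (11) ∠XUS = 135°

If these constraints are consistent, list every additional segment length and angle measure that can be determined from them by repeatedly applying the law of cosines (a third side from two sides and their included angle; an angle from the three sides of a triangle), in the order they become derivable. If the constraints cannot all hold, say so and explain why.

The constraints are consistent. Derivable facts, in order:
After 1 step:
- AE = √29
- SX ≈ 20.55
- SZ ≈ 10.96
After 2 steps:
- ZU ≈ 7.77
- ZY ≈ 18.58
- ∠AES = 68.2°
- ∠ASZ = 136.81°
- ∠AZS = 13.19°
- ∠EAS = 21.8°
- ∠SXU = 31.07°
- ∠USX = 13.93°
After 3 steps:
- ∠SUZ = 44.84°
- ∠SYZ = 36.15°
- ∠SZU = 105.16°
- ∠SZY = 53.85°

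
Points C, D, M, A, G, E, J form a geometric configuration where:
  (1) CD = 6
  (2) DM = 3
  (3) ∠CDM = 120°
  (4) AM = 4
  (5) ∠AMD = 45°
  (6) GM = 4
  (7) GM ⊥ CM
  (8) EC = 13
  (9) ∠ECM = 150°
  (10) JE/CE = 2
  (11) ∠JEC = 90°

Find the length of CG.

Step 1: By the law of cosines on triangle CDM: CM² = 6² + 3² − 2·6·3·cos(120°) = 63, so CM = 3·√7.
Step 2: By the law of cosines on triangle CMG: CG² = (3·√7)² + 4² − 2·3·√7·4·cos(90°) = 79, so CG = √79.

Therefore, the length of CG = √79.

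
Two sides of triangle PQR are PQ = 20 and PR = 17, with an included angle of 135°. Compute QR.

When two sides and the included angle are known, the law of cosines gives the third side.
c^2 = a^2 + b^2 - 2ab cos(C) generalizes the Pythagorean theorem to non-right triangles.
Here: QR^2 = 400 + 289 - 680*(-sqrt(2)/2) = 340*sqrt(2) + 689
QR = sqrt(340*sqrt(2) + 689)

sqrt(340*sqrt(2) + 689)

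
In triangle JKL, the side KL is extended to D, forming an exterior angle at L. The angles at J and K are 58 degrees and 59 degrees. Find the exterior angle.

The interior angle at L is 180 - 58 - 59 = 63 degrees.
The exterior angle and interior angle at L are supplementary:
Exterior angle = 180 - 63 = 117 degrees.

117 degrees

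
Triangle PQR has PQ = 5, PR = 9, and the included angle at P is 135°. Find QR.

Law of cosines: QR^2 = 5^2 + 9^2 - 2(5)(9)cos(135°) = 45*sqrt(2) + 106, so QR = sqrt(45*sqrt(2) + 106).

sqrt(45*sqrt(2) + 106)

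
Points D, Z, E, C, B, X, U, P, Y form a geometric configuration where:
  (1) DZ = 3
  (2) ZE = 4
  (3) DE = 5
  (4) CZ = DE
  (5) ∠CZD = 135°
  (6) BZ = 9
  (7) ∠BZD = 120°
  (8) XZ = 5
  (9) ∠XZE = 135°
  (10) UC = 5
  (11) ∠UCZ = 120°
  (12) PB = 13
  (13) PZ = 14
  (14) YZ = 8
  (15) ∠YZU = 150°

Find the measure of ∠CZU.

From the given relations: CZ = DE = 5.
Step 1: By the law of cosines on triangle ZCU: ZU² = 5² + 5² − 2·5·5·cos(120°) = 75, so ZU = 5·√3.
Step 2: By the inverse law of cosines on triangle CZU: cos(∠CZU) = (5² + (5·√3)² − 5²) / (2·5·5·√3) = 75/86.6 = 0.866, so ∠CZU = 30°.

Therefore, the measure of angle ∠CZU = 30°.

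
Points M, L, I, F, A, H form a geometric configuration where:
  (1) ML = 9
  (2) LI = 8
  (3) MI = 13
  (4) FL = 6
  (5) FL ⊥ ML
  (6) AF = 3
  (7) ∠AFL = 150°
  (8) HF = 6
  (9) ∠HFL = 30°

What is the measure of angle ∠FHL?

Step 1: By the law of cosines on triangle HFL: HL² = 6² + 6² − 2·6·6·cos(30°) = 9.65, so HL ≈ 3.11.
Step 2: By the inverse law of cosines on triangle FHL: cos(∠FHL) = (6² + 3.11² − 6²) / (2·6·3.11) = 9.65/37.27 = 0.2588, so ∠FHL = 75°.

Therefore, the measure of angle ∠FHL = 75°.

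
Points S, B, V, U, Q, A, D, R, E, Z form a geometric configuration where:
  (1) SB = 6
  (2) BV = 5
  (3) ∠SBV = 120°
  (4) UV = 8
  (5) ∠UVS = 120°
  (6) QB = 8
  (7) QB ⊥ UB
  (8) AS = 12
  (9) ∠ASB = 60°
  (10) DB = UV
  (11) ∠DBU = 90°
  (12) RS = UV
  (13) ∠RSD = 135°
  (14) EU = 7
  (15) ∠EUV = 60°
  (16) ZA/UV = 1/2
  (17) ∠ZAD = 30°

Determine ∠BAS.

Step 1: By the law of cosines on triangle ASB: AB² = 12² + 6² − 2·12·6·cos(60°) = 108, so AB = 6·√3.
Step 2: By the inverse law of cosines on triangle BAS: cos(∠BAS) = ((6·√3)² + 12² − 6²) / (2·6·√3·12) = 216/249.42 = 0.866, so ∠BAS = 30°.

Therefore, the measure of angle ∠BAS = 30°.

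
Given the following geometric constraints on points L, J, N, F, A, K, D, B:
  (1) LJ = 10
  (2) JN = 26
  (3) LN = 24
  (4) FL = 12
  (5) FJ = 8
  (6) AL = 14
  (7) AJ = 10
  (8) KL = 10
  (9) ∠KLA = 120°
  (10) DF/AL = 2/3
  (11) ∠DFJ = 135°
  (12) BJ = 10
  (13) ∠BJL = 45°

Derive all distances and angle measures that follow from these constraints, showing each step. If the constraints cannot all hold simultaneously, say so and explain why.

The constraints are consistent.

From the given relations:
  DF = 2/3·AL = 2/3·14 ≈ 9.33

Step 1: From LJ = 10, JB = 10, and ∠LJB = 45°, by the law of cosines:
  LB² = LJ² + JB² - 2·LJ·JB·cos(45°) = 100 + 100 - 141.4 = 58.58
  LB ≈ 7.65

Step 2: From JF = 8, FD = 9.33, and ∠JFD = 135°, by the law of cosines:
  JD² = JF² + FD² - 2·JF·FD·cos(135°) = 64 + 87.11 + 105.6 = 256.7
  JD ≈ 16.02

Step 3: From AL = 14, LK = 10, and ∠ALK = 120°, by the law of cosines:
  AK² = AL² + LK² - 2·AL·LK·cos(120°) = 196 + 100 + 140 = 436
  AK = 2·√109

Step 4: From LA = 14, LJ = 10, AJ = 10, by the inverse law of cosines:
  cos(∠ALJ) = (LA² + LJ² - AJ²) / (2·LA·LJ)
  ∠ALJ = 45.57°

Step 5: From LF = 12, LJ = 10, FJ = 8, by the inverse law of cosines:
  cos(∠FLJ) = (LF² + LJ² - FJ²) / (2·LF·LJ)
  ∠FLJ = 41.41°

Step 6: From LJ = 10, LN = 24, JN = 26, by the inverse law of cosines:
  cos(∠JLN) = (LJ² + LN² - JN²) / (2·LJ·LN)
  ∠JLN = 90°

Step 7: From JA = 10, JL = 10, AL = 14, by the inverse law of cosines:
  cos(∠AJL) = (JA² + JL² - AL²) / (2·JA·JL)
  ∠AJL = 88.85°

Step 8: From JF = 8, JL = 10, FL = 12, by the inverse law of cosines:
  cos(∠FJL) = (JF² + JL² - FL²) / (2·JF·JL)
  ∠FJL = 82.82°

Step 9: From JL = 10, JN = 26, LN = 24, by the inverse law of cosines:
  cos(∠LJN) = (JL² + JN² - LN²) / (2·JL·JN)
  ∠LJN = 67.38°

Step 10: From NJ = 26, NL = 24, JL = 10, by the inverse law of cosines:
  cos(∠JNL) = (NJ² + NL² - JL²) / (2·NJ·NL)
  ∠JNL = 22.62°

Step 11: From FJ = 8, FL = 12, JL = 10, by the inverse law of cosines:
  cos(∠JFL) = (FJ² + FL² - JL²) / (2·FJ·FL)
  ∠JFL = 55.77°

Step 12: From AJ = 10, AL = 14, JL = 10, by the inverse law of cosines:
  cos(∠JAL) = (AJ² + AL² - JL²) / (2·AJ·AL)
  ∠JAL = 45.57°

Step 13: From LB = 7.65, LJ = 10, BJ = 10, by the inverse law of cosines:
  cos(∠BLJ) = (LB² + LJ² - BJ²) / (2·LB·LJ)
  ∠BLJ = 67.5°

Step 14: From JD = 16.02, JF = 8, DF = 9.33, by the inverse law of cosines:
  cos(∠DJF) = (JD² + JF² - DF²) / (2·JD·JF)
  ∠DJF = 24.32°

Step 15: From AK = 2·√109, AL = 14, KL = 10, by the inverse law of cosines:
  cos(∠KAL) = (AK² + AL² - KL²) / (2·AK·AL)
  ∠KAL = 24.5°

Step 16: From KA = 2·√109, KL = 10, AL = 14, by the inverse law of cosines:
  cos(∠AKL) = (KA² + KL² - AL²) / (2·KA·KL)
  ∠AKL = 35.5°

Step 17: From DF = 9.33, DJ = 16.02, FJ = 8, by the inverse law of cosines:
  cos(∠FDJ) = (DF² + DJ² - FJ²) / (2·DF·DJ)
  ∠FDJ = 20.68°

Step 18: From BJ = 10, BL = 7.65, JL = 10, by the inverse law of cosines:
  cos(∠JBL) = (BJ² + BL² - JL²) / (2·BJ·BL)
  ∠JBL = 67.5°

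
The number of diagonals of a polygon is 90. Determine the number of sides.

Using d = n(n - 3)/2, we solve 90 = n(n - 3)/2.
So n(n - 3) = 180.
Testing n = 15: 15 * 12 = 180 = 180. Correct.
The polygon has 15 sides.

15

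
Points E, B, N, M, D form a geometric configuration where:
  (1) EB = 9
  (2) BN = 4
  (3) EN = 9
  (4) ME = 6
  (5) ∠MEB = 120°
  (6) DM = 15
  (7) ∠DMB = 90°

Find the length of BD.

Step 1: By the law of cosines on triangle BEM: BM² = 9² + 6² − 2·9·6·cos(120°) = 171, so BM = 3·√19.
Step 2: By the law of cosines on triangle BMD: BD² = (3·√19)² + 15² − 2·3·√19·15·cos(90°) = 396, so BD = 6·√11.

Therefore, the length of BD = 6·√11.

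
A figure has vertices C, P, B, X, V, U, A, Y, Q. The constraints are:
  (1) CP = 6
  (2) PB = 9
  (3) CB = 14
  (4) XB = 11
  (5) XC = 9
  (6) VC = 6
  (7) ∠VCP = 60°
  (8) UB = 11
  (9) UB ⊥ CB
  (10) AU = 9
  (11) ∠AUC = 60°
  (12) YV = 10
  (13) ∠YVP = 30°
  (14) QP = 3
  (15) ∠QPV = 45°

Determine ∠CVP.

Step 1: By the law of cosines on triangle VCP: VP² = 6² + 6² − 2·6·6·cos(60°) = 36, so VP = 6.
Step 2: By the inverse law of cosines on triangle CVP: cos(∠CVP) = (6² + 6² − 6²) / (2·6·6) = 36/72 = 0.5, so ∠CVP = 60°.

Therefore, the measure of angle ∠CVP = 60°.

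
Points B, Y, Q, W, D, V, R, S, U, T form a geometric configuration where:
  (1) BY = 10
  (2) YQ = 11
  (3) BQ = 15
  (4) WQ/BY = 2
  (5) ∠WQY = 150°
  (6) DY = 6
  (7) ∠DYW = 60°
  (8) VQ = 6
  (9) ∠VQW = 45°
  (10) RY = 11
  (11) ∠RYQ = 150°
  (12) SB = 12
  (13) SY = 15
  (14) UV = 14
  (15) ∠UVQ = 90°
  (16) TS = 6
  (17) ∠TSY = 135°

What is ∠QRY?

Step 1: By the law of cosines on triangle RYQ: RQ² = 11² + 11² − 2·11·11·cos(150°) = 451.58, so RQ ≈ 21.25.
Step 2: By the inverse law of cosines on triangle QRY: cos(∠QRY) = (21.25² + 11² − 11²) / (2·21.25·11) = 451.58/467.51 = 0.9659, so ∠QRY = 15°.

Therefore, the measure of angle ∠QRY = 15°.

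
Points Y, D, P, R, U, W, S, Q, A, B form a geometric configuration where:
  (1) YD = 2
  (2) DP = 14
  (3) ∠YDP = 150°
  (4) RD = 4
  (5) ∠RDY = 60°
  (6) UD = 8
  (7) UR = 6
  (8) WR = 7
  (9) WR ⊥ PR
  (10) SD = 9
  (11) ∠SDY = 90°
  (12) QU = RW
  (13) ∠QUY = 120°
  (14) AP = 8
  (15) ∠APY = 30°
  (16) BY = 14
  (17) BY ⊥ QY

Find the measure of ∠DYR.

Step 1: By the law of cosines on triangle YDR: YR² = 2² + 4² − 2·2·4·cos(60°) = 12, so YR = 2·√3.
Step 2: By the inverse law of cosines on triangle DYR: cos(∠DYR) = (2² + (2·√3)² − 4²) / (2·2·2·√3) = 0/13.86 = 0, so ∠DYR = 90°.

Therefore, the measure of angle ∠DYR = 90°.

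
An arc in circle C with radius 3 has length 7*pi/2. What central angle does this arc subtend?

θ = 360 × 7*pi/2 / (2π × 3) = 210° (rearranging arc length formula).

210°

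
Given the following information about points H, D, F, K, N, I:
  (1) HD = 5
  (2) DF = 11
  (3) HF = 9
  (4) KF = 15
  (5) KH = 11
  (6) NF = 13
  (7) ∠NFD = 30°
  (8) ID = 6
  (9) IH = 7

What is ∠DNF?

Step 1: By the law of cosines on triangle NFD: ND² = 13² + 11² − 2·13·11·cos(30°) = 42.32, so ND ≈ 6.51.
Step 2: By the inverse law of cosines on triangle DNF: cos(∠DNF) = (6.51² + 13² − 11²) / (2·6.51·13) = 90.32/169.13 = 0.534, so ∠DNF = 57.72°.

Therefore, the measure of angle ∠DNF = 57.72°.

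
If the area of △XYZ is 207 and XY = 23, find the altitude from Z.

height = 2 * 207 / 23 = 18

18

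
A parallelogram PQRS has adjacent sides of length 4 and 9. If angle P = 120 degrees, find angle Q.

In a parallelogram, consecutive angles are supplementary (sum to 180°).
angle Q = 180 - angle P
angle Q = 180 - 120
angle Q = 60 degrees

60 degrees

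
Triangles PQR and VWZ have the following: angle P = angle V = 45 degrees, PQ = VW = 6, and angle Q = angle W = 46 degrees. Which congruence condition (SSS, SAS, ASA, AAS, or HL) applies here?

The given information provides:
angle P = angle V = 45 degrees, PQ = VW = 6, and angle Q = angle W = 46 degrees
This matches the ASA congruence theorem.
Two pairs of corresponding angles and the included side are equal (Angle-Side-Angle).

ASA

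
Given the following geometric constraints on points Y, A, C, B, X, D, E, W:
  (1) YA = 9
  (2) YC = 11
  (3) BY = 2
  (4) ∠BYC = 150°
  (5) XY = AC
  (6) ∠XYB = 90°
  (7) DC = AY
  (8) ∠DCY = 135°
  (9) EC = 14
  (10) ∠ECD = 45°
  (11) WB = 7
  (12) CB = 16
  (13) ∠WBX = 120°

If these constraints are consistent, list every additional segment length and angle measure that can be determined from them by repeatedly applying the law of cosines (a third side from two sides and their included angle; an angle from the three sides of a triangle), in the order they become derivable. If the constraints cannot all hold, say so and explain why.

These constraints are not satisfiable: by the triangle inequality in triangle YCB, (2) YC = 11 and (3) BY = 2 force CB ≤ 11 + 2 = 13, but (12) says CB = 16. No planar figure meets all of them, so nothing further can be derived.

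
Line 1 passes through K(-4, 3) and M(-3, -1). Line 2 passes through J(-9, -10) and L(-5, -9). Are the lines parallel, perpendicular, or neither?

Slope of line 1: m1 = (-1 - 3)/(-3 - -4) = -4/1 = -4
Slope of line 2: m2 = (-9 - -10)/(-5 - -9) = 1/4 = 1/4
m1 * m2 = -1, so perpendicular.

Perpendicular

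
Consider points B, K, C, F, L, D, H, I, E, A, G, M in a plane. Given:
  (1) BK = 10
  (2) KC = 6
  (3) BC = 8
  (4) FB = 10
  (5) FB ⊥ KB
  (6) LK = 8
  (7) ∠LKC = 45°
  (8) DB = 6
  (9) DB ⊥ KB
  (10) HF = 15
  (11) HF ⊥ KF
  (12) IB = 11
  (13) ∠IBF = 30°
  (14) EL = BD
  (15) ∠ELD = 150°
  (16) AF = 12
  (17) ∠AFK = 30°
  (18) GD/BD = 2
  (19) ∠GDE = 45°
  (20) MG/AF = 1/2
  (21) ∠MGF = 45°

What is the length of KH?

Step 1: By the law of cosines on triangle FBK: FK² = 10² + 10² − 2·10·10·cos(90°) = 200, so FK = 10·√2.
Step 2: By the law of cosines on triangle KFH: KH² = (10·√2)² + 15² − 2·10·√2·15·cos(90°) = 425, so KH = 5·√17.

Therefore, the length of KH = 5·√17.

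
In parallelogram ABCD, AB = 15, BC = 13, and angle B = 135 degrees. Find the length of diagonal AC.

The diagonal of a parallelogram can be found by treating two adjacent sides and the diagonal as a triangle.
Applying the law of cosines with sides 15, 13 and included angle 135°:
d^2 = 225 + 169 - 390*cos(135°) = 195*sqrt(2) + 394
d = sqrt(195*sqrt(2) + 394)

sqrt(195*sqrt(2) + 394)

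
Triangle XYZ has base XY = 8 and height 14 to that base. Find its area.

A triangle's area is half the area of a rectangle with the same base and height.
Area = (1/2) * 8 * 14 = 56.

56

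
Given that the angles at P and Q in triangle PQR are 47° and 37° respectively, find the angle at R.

The interior angles sum to 180°: angle R = 180 - 47 - 37 = 96°.
The triangle is obtuse (angles 47°, 37°, 96°).

96 degrees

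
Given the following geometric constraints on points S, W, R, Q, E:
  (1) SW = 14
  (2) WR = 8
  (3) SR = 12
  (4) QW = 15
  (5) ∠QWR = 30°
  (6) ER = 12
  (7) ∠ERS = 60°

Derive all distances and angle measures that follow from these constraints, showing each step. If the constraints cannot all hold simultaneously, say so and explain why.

The constraints are consistent.

Step 1: From SR = 12, RE = 12, and ∠SRE = 60°, by the law of cosines:
  SE² = SR² + RE² - 2·SR·RE·cos(60°) = 144 + 144 - 144 = 144
  SE = 12

Step 2: From RW = 8, WQ = 15, and ∠RWQ = 30°, by the law of cosines:
  RQ² = RW² + WQ² - 2·RW·WQ·cos(30°) = 64 + 225 - 207.8 = 81.15
  RQ ≈ 9.01

Step 3: From SR = 12, SW = 14, RW = 8, by the inverse law of cosines:
  cos(∠RSW) = (SR² + SW² - RW²) / (2·SR·SW)
  ∠RSW = 34.77°

Step 4: From WR = 8, WS = 14, RS = 12, by the inverse law of cosines:
  cos(∠RWS) = (WR² + WS² - RS²) / (2·WR·WS)
  ∠RWS = 58.81°

Step 5: From RS = 12, RW = 8, SW = 14, by the inverse law of cosines:
  cos(∠SRW) = (RS² + RW² - SW²) / (2·RS·RW)
  ∠SRW = 86.42°

Step 6: From SE = 12, SR = 12, ER = 12, by the inverse law of cosines:
  cos(∠ESR) = (SE² + SR² - ER²) / (2·SE·SR)
  ∠ESR = 60°

Step 7: From RQ = 9.01, RW = 8, QW = 15, by the inverse law of cosines:
  cos(∠QRW) = (RQ² + RW² - QW²) / (2·RQ·RW)
  ∠QRW = 123.64°

Step 8: From QR = 9.01, QW = 15, RW = 8, by the inverse law of cosines:
  cos(∠RQW) = (QR² + QW² - RW²) / (2·QR·QW)
  ∠RQW = 26.36°

Step 9: From ER = 12, ES = 12, RS = 12, by the inverse law of cosines:
  cos(∠RES) = (ER² + ES² - RS²) / (2·ER·ES)
  ∠RES = 60°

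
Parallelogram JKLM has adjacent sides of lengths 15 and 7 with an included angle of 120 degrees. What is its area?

Area = a * b * sin(theta)
Area = 15 * 7 * sin(120 degrees)
Area = 105 * sqrt(3)/2
Area = 105*sqrt(3)/2

105*sqrt(3)/2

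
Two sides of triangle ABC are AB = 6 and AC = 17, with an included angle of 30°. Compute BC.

When two sides and the included angle are known, the law of cosines gives the third side.
c^2 = a^2 + b^2 - 2ab cos(C) generalizes the Pythagorean theorem to non-right triangles.
Here: BC^2 = 36 + 289 - 204*(sqrt(3)/2) = 325 - 102*sqrt(3)
BC = sqrt(325 - 102*sqrt(3))

sqrt(325 - 102*sqrt(3))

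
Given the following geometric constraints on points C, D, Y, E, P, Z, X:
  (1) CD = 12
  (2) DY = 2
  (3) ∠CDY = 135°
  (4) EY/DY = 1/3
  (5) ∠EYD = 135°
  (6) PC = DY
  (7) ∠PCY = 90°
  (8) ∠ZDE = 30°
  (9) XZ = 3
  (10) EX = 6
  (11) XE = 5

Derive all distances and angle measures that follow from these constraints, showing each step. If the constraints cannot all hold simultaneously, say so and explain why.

These constraints are not satisfiable: (11) XE = 5 and (10) EX = 6 assign two different lengths to the same segment. No planar figure meets all of them, so nothing further can be derived.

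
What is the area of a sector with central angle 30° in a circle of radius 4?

Sector area = π(4²)(1/12) = 4*pi/3

4*pi/3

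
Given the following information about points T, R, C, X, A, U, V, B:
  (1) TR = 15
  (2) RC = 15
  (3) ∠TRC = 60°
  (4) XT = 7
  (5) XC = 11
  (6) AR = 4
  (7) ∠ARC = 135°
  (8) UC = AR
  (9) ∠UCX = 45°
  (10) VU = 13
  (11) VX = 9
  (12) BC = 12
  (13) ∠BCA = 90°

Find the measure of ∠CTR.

Step 1: By the law of cosines on triangle TRC: TC² = 15² + 15² − 2·15·15·cos(60°) = 225, so TC = 15.
Step 2: By the inverse law of cosines on triangle CTR: cos(∠CTR) = (15² + 15² − 15²) / (2·15·15) = 225/450 = 0.5, so ∠CTR = 60°.

Therefore, the measure of angle ∠CTR = 60°.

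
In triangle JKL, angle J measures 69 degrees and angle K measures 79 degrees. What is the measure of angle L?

By the triangle angle sum property, the three interior angles of any triangle add up to 180°.
We know angle J = 69° and angle K = 79°, so their sum is 148°.
Therefore angle L = 180° - 148° = 32°.

32 degrees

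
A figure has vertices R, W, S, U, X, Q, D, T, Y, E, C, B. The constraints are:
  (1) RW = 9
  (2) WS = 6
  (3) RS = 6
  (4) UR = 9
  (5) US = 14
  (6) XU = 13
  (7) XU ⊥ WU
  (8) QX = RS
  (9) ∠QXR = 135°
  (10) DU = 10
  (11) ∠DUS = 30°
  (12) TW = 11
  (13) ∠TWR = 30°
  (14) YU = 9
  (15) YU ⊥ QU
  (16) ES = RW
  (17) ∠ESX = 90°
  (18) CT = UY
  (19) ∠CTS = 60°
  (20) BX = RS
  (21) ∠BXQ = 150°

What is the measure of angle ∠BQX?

From the given relations: QX = RS = 6; BX = RS = 6.
Step 1: By the law of cosines on triangle QXB: QB² = 6² + 6² − 2·6·6·cos(150°) = 134.35, so QB ≈ 11.59.
Step 2: By the inverse law of cosines on triangle BQX: cos(∠BQX) = (11.59² + 6² − 6²) / (2·11.59·6) = 134.35/139.09 = 0.9659, so ∠BQX = 15°.

Therefore, the measure of angle ∠BQX = 15°.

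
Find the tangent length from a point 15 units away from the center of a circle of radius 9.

Let T be the point of tangency. Then OT ⊥ PT (radius ⊥ tangent).
In right triangle OTP: OP² = OT² + PT²
15² = 9² + PT²
PT² = 144, PT = 12

12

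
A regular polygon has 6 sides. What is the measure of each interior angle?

Each interior angle of a regular n-gon is (n - 2) * 180 / n.
For n = 6: (6 - 2) * 180 / 6 = 720/6 = 120 degrees.

120 degrees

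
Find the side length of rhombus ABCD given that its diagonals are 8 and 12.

In a rhombus, the diagonals bisect each other perpendicularly, creating four congruent right triangles.
Each triangle has legs 4 (half of 8) and 6 (half of 12).
The hypotenuse of each right triangle is a side of the rhombus:
side = sqrt(4^2 + 6^2) = sqrt(52) = 2*sqrt(13)

2*sqrt(13)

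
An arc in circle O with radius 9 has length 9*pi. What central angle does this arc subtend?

Arc length L = 2πr × θ/360, so θ = 360L / (2πr).
θ = 360 × 9*pi / (2π × 9)
θ = 180°
θ = 180°

180°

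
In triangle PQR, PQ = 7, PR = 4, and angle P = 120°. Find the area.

Area = (1/2) * PQ * PR * sin(P)
Area = (1/2) * 7 * 4 * sin(120°)
Area = (1/2) * 7 * 4 * sqrt(3)/2
Area = 7*sqrt(3)

7*sqrt(3)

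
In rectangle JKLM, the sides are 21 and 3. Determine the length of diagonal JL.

Using the Pythagorean theorem:
d² = 21² + 3² = 441 + 9 = 450
d = sqrt(450) = 15*sqrt(2)

15*sqrt(2)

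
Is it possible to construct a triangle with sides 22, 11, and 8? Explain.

Check the triangle inequality: 11 + 8 = 19 ≤ 22.
Since the sum of two sides does not exceed the third, no triangle can be formed.

No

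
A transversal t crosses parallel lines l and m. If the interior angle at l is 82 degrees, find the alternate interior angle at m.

Alternate interior angles formed by parallel lines and a transversal are equal.
The given angle is 82 degrees.
The alternate interior angle = 82 degrees.

82 degrees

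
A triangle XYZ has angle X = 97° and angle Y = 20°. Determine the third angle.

angle Z = 180 - 97 - 20 = 63 degrees.

63 degrees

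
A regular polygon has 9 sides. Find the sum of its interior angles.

The sum of interior angles of an n-sided polygon is (n - 2) * 180.
For n = 9: (9 - 2) * 180 = 7 * 180 = 1260 degrees.

1260 degrees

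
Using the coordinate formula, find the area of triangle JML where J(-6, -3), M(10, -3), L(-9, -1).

The Shoelace formula computes the area from vertex coordinates by summing cross products.
For vertices (-6,-3), (10,-3), (-9,-1):
Signed sum = -6*-3 - 10*-3 + 10*-1 - -9*-3 + -9*-3 - -6*-1
= 48 + -37 + 21 = 32
Area = (1/2)|32| = 16.

16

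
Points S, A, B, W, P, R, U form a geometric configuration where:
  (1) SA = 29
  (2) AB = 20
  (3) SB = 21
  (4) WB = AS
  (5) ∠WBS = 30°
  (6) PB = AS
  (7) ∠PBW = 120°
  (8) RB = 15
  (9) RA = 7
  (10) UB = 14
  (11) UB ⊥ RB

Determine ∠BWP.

From the given relations: WB = AS = 29; PB = AS = 29.
Step 1: By the law of cosines on triangle WBP: WP² = 29² + 29² − 2·29·29·cos(120°) = 2523, so WP ≈ 50.23.
Step 2: By the inverse law of cosines on triangle BWP: cos(∠BWP) = (29² + 50.23² − 29²) / (2·29·50.23) = 2523/2913.31 = 0.866, so ∠BWP = 30°.

Therefore, the measure of angle ∠BWP = 30°.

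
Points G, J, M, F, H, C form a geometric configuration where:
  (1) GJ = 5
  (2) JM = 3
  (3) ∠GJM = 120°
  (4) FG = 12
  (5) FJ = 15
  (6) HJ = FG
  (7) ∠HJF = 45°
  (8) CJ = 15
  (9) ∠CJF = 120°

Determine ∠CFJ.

Step 1: By the law of cosines on triangle FJC: FC² = 15² + 15² − 2·15·15·cos(120°) = 675, so FC = 15·√3.
Step 2: By the inverse law of cosines on triangle CFJ: cos(∠CFJ) = ((15·√3)² + 15² − 15²) / (2·15·√3·15) = 675/779.42 = 0.866, so ∠CFJ = 30°.

Therefore, the measure of angle ∠CFJ = 30°.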